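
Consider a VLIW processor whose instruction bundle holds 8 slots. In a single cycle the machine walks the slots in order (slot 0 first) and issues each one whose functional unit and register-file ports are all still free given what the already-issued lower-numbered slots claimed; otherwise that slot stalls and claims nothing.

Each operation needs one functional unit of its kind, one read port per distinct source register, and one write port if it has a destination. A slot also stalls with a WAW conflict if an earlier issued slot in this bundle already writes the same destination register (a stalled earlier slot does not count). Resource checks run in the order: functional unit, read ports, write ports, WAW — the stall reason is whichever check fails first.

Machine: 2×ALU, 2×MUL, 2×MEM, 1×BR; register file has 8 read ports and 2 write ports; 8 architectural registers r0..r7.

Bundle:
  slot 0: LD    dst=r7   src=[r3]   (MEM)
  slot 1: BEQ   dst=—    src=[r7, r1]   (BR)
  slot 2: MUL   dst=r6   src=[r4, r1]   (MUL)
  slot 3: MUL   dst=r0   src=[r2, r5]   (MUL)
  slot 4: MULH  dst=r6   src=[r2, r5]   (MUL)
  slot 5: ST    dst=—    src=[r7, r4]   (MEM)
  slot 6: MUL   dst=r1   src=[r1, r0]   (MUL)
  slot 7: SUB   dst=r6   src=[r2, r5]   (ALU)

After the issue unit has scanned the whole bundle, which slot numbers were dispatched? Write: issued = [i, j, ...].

issued = [0, 1, 2, 5]

slot 0 (MEM): ISSUE — free A2,Mu2,Ld1,B1 rp7 wp1
slot 1 (BR): ISSUE — free A2,Mu2,Ld1,B0 rp5 wp1
slot 2 (MUL): ISSUE — free A2,Mu1,Ld1,B0 rp3 wp0
slot 3 (MUL): stall WR_PORT — free A2,Mu1,Ld1,B0 rp3 wp0
slot 4 (MUL): stall WR_PORT — free A2,Mu1,Ld1,B0 rp3 wp0
slot 5 (MEM): ISSUE — free A2,Mu1,Ld0,B0 rp1 wp0
slot 6 (MUL): stall RD_PORT — free A2,Mu1,Ld0,B0 rp1 wp0
slot 7 (ALU): stall RD_PORT — free A2,Mu1,Ld0,B0 rp1 wp0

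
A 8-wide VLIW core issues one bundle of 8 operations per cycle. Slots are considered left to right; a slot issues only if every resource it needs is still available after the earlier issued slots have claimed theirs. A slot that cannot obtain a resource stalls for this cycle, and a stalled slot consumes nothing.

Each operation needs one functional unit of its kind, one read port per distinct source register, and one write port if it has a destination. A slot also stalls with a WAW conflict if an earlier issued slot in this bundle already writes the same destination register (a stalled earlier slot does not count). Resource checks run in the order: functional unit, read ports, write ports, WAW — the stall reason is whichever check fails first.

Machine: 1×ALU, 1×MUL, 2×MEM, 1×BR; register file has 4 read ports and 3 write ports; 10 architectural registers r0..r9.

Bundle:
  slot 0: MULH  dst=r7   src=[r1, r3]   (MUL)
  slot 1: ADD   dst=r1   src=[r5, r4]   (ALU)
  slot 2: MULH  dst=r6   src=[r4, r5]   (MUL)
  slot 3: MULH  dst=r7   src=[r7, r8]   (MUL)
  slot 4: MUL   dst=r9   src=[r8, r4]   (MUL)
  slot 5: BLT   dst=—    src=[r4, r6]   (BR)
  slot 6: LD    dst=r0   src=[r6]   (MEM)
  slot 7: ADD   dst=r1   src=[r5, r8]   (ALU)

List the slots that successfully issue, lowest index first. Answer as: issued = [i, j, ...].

[0] MUL needs rd=2 wr=1: ok; after: ALU=1 MUL=0 MEM=2 BR=1, R=2, W=2
[1] ALU needs rd=2 wr=1: ok; after: ALU=0 MUL=0 MEM=2 BR=1, R=0, W=1
[2] MUL needs rd=2 wr=1: FU; after: ALU=0 MUL=0 MEM=2 BR=1, R=0, W=1
[3] MUL needs rd=2 wr=1: FU; after: ALU=0 MUL=0 MEM=2 BR=1, R=0, W=1
[4] MUL needs rd=2 wr=1: FU; after: ALU=0 MUL=0 MEM=2 BR=1, R=0, W=1
[5] BR needs rd=2 wr=0: RD_PORT; after: ALU=0 MUL=0 MEM=2 BR=1, R=0, W=1
[6] MEM needs rd=1 wr=1: RD_PORT; after: ALU=0 MUL=0 MEM=2 BR=1, R=0, W=1
[7] ALU needs rd=2 wr=1: FU; after: ALU=0 MUL=0 MEM=2 BR=1, R=0, W=1

issued = [0, 1]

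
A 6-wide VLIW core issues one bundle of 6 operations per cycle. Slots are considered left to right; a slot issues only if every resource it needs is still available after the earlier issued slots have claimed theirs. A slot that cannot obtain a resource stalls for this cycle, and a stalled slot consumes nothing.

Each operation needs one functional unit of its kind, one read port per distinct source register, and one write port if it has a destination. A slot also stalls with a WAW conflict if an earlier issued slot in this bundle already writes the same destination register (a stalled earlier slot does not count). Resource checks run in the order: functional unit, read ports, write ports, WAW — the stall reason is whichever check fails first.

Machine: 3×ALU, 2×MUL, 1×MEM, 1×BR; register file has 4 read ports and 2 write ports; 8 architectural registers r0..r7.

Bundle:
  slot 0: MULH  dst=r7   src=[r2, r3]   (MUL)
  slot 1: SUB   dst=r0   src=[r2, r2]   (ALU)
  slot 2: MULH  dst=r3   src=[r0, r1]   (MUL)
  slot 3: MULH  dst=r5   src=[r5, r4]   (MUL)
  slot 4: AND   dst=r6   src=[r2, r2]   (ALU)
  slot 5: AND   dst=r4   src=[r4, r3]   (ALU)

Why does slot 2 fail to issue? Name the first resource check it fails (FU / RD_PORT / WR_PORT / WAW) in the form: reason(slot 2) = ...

reason(slot 2) = RD_PORT

[0] MUL needs rd=2 wr=1: ok; after: ALU=3 MUL=1 MEM=1 BR=1, R=2, W=1
[1] ALU needs rd=1 wr=1: ok; after: ALU=2 MUL=1 MEM=1 BR=1, R=1, W=0
[2] MUL needs rd=2 wr=1: RD_PORT; after: ALU=2 MUL=1 MEM=1 BR=1, R=1, W=0
[3] MUL needs rd=2 wr=1: RD_PORT; after: ALU=2 MUL=1 MEM=1 BR=1, R=1, W=0
[4] ALU needs rd=1 wr=1: WR_PORT; after: ALU=2 MUL=1 MEM=1 BR=1, R=1, W=0
[5] ALU needs rd=2 wr=1: RD_PORT; after: ALU=2 MUL=1 MEM=1 BR=1, R=1, W=0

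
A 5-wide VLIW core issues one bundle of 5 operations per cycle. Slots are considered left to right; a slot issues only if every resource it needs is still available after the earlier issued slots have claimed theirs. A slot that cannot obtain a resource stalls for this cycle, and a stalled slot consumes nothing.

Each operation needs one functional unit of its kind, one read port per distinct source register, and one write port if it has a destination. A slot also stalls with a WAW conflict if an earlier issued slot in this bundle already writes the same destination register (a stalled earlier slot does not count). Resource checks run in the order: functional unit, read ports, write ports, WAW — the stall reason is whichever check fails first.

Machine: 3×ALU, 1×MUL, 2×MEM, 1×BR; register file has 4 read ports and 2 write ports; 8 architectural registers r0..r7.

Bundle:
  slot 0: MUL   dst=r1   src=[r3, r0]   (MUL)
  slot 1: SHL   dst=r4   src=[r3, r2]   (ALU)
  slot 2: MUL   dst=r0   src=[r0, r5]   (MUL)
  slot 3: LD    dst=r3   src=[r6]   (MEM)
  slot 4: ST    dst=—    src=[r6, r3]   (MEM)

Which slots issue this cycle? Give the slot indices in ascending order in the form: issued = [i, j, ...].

#0 MUL src=r3,r0 dispatched  <A:3 Mu:0 Ld:2 B:1 rd:2 wr:1>
#1 ALU src=r3,r2 dispatched  <A:2 Mu:0 Ld:2 B:1 rd:0 wr:0>
#2 MUL src=r0,r5 held:FU  <A:2 Mu:0 Ld:2 B:1 rd:0 wr:0>
#3 MEM src=r6 held:RD_PORT  <A:2 Mu:0 Ld:2 B:1 rd:0 wr:0>
#4 MEM src=r6,r3 held:RD_PORT  <A:2 Mu:0 Ld:2 B:1 rd:0 wr:0>

issued = [0, 1]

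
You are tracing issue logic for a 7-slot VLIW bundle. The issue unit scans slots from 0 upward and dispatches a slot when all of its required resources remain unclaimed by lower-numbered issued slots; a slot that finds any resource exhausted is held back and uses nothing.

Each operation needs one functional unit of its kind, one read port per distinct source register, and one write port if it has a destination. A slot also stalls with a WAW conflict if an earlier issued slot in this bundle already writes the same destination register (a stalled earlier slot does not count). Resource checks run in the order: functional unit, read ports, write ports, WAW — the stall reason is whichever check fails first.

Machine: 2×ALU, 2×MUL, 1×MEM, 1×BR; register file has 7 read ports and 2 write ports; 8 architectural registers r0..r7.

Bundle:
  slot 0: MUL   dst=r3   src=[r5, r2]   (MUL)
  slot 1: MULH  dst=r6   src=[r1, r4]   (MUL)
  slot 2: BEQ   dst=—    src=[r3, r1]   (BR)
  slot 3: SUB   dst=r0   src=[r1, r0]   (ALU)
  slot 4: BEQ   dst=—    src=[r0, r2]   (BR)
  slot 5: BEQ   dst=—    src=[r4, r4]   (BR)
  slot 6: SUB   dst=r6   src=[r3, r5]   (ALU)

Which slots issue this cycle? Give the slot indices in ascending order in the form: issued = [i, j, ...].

issued = [0, 1, 2]

  0. MUL→r3 ⇒ go  {2A/1Mu/1Ld/1B | 5r 1w}
  1. MUL→r6 ⇒ go  {2A/0Mu/1Ld/1B | 3r 0w}
  2. BR ⇒ go  {2A/0Mu/1Ld/0B | 1r 0w}
  3. ALU→r0 ⇒ no(RD_PORT)  {2A/0Mu/1Ld/0B | 1r 0w}
  4. BR ⇒ no(FU)  {2A/0Mu/1Ld/0B | 1r 0w}
  5. BR ⇒ no(FU)  {2A/0Mu/1Ld/0B | 1r 0w}
  6. ALU→r6 ⇒ no(RD_PORT)  {2A/0Mu/1Ld/0B | 1r 0w}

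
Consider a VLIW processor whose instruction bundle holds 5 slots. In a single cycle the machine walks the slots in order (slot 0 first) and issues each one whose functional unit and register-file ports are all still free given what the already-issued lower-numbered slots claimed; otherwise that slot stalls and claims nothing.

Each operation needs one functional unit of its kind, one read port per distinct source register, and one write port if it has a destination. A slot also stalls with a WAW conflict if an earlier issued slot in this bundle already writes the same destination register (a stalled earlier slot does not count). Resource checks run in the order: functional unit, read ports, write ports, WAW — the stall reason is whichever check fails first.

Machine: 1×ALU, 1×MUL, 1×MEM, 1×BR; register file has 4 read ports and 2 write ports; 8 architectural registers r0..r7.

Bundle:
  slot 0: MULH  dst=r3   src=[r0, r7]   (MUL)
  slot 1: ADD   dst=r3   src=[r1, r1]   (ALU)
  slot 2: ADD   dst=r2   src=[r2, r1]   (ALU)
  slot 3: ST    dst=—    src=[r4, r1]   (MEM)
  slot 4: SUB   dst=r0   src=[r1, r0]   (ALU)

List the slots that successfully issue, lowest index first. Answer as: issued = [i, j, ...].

[0] MUL needs rd=2 wr=1: ok; after: ALU=1 MUL=0 MEM=1 BR=1, R=2, W=1
[1] ALU needs rd=1 wr=1: WAW; after: ALU=1 MUL=0 MEM=1 BR=1, R=2, W=1
[2] ALU needs rd=2 wr=1: ok; after: ALU=0 MUL=0 MEM=1 BR=1, R=0, W=0
[3] MEM needs rd=2 wr=0: RD_PORT; after: ALU=0 MUL=0 MEM=1 BR=1, R=0, W=0
[4] ALU needs rd=2 wr=1: FU; after: ALU=0 MUL=0 MEM=1 BR=1, R=0, W=0

issued = [0, 2]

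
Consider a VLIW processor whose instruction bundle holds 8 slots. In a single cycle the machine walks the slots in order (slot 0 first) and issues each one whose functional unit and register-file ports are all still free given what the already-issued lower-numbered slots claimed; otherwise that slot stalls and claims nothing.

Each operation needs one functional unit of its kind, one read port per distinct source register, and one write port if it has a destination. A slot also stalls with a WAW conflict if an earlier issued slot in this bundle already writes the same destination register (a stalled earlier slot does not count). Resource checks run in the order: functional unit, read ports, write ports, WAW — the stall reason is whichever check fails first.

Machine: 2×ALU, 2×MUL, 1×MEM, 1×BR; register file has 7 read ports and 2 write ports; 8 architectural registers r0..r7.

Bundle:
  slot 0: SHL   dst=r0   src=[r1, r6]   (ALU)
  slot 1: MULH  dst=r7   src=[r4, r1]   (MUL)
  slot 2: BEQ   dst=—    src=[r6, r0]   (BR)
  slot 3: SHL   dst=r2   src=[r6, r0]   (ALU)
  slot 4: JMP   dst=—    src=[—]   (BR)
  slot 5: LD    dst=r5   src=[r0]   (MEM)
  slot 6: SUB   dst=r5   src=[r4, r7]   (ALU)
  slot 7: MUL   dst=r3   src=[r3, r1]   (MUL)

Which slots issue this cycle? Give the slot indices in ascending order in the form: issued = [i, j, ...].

issued = [0, 1, 2]

(0) want 1×ALU +2rd +1wr — yes → AL1|MU2|ME1|BR1|rd5|wr1
(1) want 1×MUL +2rd +1wr — yes → AL1|MU1|ME1|BR1|rd3|wr0
(2) want 1×BR +2rd +0wr — yes → AL1|MU1|ME1|BR0|rd1|wr0
(3) want 1×ALU +2rd +1wr — RD_PORT → AL1|MU1|ME1|BR0|rd1|wr0
(4) want 1×BR +0rd +0wr — FU → AL1|MU1|ME1|BR0|rd1|wr0
(5) want 1×MEM +1rd +1wr — WR_PORT → AL1|MU1|ME1|BR0|rd1|wr0
(6) want 1×ALU +2rd +1wr — RD_PORT → AL1|MU1|ME1|BR0|rd1|wr0
(7) want 1×MUL +2rd +1wr — RD_PORT → AL1|MU1|ME1|BR0|rd1|wr0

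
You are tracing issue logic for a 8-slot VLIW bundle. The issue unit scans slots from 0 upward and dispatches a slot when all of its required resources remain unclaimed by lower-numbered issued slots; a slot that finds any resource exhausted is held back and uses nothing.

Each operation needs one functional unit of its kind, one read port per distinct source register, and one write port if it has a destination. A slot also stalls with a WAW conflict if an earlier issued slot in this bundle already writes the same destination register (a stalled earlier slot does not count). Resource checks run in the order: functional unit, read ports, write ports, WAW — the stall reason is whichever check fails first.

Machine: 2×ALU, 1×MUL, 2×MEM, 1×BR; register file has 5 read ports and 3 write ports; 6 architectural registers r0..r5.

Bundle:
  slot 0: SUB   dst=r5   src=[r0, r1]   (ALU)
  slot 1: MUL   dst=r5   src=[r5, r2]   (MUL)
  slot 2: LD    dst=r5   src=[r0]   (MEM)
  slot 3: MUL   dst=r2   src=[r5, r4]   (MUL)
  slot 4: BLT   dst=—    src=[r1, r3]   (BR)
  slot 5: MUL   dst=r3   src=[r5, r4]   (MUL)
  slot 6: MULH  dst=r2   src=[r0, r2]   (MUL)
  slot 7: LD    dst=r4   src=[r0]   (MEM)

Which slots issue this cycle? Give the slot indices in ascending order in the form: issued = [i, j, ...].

issued = [0, 3, 7]

[0] ALU needs rd=2 wr=1: ok; after: ALU=1 MUL=1 MEM=2 BR=1, R=3, W=2
[1] MUL needs rd=2 wr=1: WAW; after: ALU=1 MUL=1 MEM=2 BR=1, R=3, W=2
[2] MEM needs rd=1 wr=1: WAW; after: ALU=1 MUL=1 MEM=2 BR=1, R=3, W=2
[3] MUL needs rd=2 wr=1: ok; after: ALU=1 MUL=0 MEM=2 BR=1, R=1, W=1
[4] BR needs rd=2 wr=0: RD_PORT; after: ALU=1 MUL=0 MEM=2 BR=1, R=1, W=1
[5] MUL needs rd=2 wr=1: FU; after: ALU=1 MUL=0 MEM=2 BR=1, R=1, W=1
[6] MUL needs rd=2 wr=1: FU; after: ALU=1 MUL=0 MEM=2 BR=1, R=1, W=1
[7] MEM needs rd=1 wr=1: ok; after: ALU=1 MUL=0 MEM=1 BR=1, R=0, W=0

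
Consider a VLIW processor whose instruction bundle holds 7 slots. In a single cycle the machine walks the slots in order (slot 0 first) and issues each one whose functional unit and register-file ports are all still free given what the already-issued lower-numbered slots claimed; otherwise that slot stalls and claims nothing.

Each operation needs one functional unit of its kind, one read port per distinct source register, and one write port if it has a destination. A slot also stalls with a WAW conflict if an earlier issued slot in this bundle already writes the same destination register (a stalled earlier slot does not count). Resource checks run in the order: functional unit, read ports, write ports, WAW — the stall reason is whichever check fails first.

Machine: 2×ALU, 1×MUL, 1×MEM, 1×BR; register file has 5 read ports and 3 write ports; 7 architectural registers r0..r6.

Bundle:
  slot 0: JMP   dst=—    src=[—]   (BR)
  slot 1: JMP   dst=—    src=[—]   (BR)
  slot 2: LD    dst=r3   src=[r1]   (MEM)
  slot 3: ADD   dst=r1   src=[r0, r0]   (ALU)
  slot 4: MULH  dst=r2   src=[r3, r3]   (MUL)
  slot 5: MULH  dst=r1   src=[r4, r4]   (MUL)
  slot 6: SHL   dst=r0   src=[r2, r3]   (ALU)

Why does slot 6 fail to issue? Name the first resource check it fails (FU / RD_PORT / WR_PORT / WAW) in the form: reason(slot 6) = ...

#0 BR src=- dispatched  <A:2 Mu:1 Ld:1 B:0 rd:5 wr:3>
#1 BR src=- held:FU  <A:2 Mu:1 Ld:1 B:0 rd:5 wr:3>
#2 MEM src=r1 dispatched  <A:2 Mu:1 Ld:0 B:0 rd:4 wr:2>
#3 ALU src=r0,r0 dispatched  <A:1 Mu:1 Ld:0 B:0 rd:3 wr:1>
#4 MUL src=r3,r3 dispatched  <A:1 Mu:0 Ld:0 B:0 rd:2 wr:0>
#5 MUL src=r4,r4 held:FU  <A:1 Mu:0 Ld:0 B:0 rd:2 wr:0>
#6 ALU src=r2,r3 held:WR_PORT  <A:1 Mu:0 Ld:0 B:0 rd:2 wr:0>

reason(slot 6) = WR_PORT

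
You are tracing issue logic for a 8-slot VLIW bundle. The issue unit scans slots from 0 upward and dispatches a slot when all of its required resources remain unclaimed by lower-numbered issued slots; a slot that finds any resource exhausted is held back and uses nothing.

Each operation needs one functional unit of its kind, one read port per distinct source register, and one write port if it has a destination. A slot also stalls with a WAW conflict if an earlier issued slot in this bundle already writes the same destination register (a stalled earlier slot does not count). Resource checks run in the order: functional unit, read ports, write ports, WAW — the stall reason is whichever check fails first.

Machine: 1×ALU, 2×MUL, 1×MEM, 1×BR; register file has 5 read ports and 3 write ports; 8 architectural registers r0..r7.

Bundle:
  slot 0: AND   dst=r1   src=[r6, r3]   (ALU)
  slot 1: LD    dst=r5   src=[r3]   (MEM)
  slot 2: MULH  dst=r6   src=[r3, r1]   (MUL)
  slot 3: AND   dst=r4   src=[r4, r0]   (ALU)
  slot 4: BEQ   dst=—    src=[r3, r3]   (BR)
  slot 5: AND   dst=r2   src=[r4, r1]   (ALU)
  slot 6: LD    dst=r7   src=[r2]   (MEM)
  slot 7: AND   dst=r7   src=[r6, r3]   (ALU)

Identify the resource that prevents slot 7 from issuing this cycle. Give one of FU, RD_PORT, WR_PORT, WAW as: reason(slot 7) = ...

#0 ALU src=r6,r3 dispatched  <A:0 Mu:2 Ld:1 B:1 rd:3 wr:2>
#1 MEM src=r3 dispatched  <A:0 Mu:2 Ld:0 B:1 rd:2 wr:1>
#2 MUL src=r3,r1 dispatched  <A:0 Mu:1 Ld:0 B:1 rd:0 wr:0>
#3 ALU src=r4,r0 held:FU  <A:0 Mu:1 Ld:0 B:1 rd:0 wr:0>
#4 BR src=r3,r3 held:RD_PORT  <A:0 Mu:1 Ld:0 B:1 rd:0 wr:0>
#5 ALU src=r4,r1 held:FU  <A:0 Mu:1 Ld:0 B:1 rd:0 wr:0>
#6 MEM src=r2 held:FU  <A:0 Mu:1 Ld:0 B:1 rd:0 wr:0>
#7 ALU src=r6,r3 held:FU  <A:0 Mu:1 Ld:0 B:1 rd:0 wr:0>

reason(slot 7) = FU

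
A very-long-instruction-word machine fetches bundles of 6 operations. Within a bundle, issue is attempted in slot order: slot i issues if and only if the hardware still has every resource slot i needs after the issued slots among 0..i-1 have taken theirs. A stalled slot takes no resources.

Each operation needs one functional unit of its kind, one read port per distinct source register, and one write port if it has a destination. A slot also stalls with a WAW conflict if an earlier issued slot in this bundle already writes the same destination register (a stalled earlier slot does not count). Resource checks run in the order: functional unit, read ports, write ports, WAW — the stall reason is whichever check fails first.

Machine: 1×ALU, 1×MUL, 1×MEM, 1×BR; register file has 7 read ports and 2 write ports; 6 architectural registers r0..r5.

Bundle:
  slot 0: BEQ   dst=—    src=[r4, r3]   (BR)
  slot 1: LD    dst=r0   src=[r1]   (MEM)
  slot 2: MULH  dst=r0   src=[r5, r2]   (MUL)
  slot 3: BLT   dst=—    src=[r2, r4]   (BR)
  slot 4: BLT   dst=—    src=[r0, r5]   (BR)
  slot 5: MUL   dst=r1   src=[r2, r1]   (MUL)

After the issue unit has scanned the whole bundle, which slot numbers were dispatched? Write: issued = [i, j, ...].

(0) want 1×BR +2rd +0wr — yes → AL1|MU1|ME1|BR0|rd5|wr2
(1) want 1×MEM +1rd +1wr — yes → AL1|MU1|ME0|BR0|rd4|wr1
(2) want 1×MUL +2rd +1wr — WAW → AL1|MU1|ME0|BR0|rd4|wr1
(3) want 1×BR +2rd +0wr — FU → AL1|MU1|ME0|BR0|rd4|wr1
(4) want 1×BR +2rd +0wr — FU → AL1|MU1|ME0|BR0|rd4|wr1
(5) want 1×MUL +2rd +1wr — yes → AL1|MU0|ME0|BR0|rd2|wr0

issued = [0, 1, 5]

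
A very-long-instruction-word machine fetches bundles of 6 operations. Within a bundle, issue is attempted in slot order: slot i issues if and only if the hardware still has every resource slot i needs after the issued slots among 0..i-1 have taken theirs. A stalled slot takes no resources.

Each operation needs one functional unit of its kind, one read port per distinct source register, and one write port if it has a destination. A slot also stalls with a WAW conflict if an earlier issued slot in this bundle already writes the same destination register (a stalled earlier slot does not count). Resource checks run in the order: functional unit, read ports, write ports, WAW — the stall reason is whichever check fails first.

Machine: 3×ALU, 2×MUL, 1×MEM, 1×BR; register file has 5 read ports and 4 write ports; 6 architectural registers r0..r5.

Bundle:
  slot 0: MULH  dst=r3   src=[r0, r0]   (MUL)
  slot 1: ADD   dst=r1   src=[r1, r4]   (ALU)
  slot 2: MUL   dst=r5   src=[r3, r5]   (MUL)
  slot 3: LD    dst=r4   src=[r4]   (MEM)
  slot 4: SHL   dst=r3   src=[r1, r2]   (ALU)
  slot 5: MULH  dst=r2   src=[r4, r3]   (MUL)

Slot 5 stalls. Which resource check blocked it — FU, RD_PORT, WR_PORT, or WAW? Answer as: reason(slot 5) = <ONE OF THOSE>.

reason(slot 5) = FU

#0 MUL src=r0,r0 dispatched  <A:3 Mu:1 Ld:1 B:1 rd:4 wr:3>
#1 ALU src=r1,r4 dispatched  <A:2 Mu:1 Ld:1 B:1 rd:2 wr:2>
#2 MUL src=r3,r5 dispatched  <A:2 Mu:0 Ld:1 B:1 rd:0 wr:1>
#3 MEM src=r4 held:RD_PORT  <A:2 Mu:0 Ld:1 B:1 rd:0 wr:1>
#4 ALU src=r1,r2 held:RD_PORT  <A:2 Mu:0 Ld:1 B:1 rd:0 wr:1>
#5 MUL src=r4,r3 held:FU  <A:2 Mu:0 Ld:1 B:1 rd:0 wr:1>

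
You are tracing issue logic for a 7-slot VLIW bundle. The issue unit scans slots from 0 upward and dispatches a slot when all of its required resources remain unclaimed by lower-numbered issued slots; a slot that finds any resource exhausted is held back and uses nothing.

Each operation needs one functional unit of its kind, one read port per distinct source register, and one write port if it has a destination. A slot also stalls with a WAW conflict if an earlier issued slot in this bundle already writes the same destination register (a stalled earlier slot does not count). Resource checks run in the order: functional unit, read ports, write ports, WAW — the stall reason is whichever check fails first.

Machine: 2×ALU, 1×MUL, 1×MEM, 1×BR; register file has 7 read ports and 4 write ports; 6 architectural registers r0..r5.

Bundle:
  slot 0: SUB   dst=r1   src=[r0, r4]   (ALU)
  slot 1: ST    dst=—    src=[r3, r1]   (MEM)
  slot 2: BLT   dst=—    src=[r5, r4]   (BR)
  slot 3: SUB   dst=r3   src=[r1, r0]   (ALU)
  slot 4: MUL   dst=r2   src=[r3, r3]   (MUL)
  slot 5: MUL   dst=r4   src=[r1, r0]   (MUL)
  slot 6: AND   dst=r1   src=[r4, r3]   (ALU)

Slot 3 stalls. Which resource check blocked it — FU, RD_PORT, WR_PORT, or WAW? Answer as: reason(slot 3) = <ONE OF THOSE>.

slot 0 (ALU): ISSUE — free A1,Mu1,Ld1,B1 rp5 wp3
slot 1 (MEM): ISSUE — free A1,Mu1,Ld0,B1 rp3 wp3
slot 2 (BR): ISSUE — free A1,Mu1,Ld0,B0 rp1 wp3
slot 3 (ALU): stall RD_PORT — free A1,Mu1,Ld0,B0 rp1 wp3
slot 4 (MUL): ISSUE — free A1,Mu0,Ld0,B0 rp0 wp2
slot 5 (MUL): stall FU — free A1,Mu0,Ld0,B0 rp0 wp2
slot 6 (ALU): stall RD_PORT — free A1,Mu0,Ld0,B0 rp0 wp2

reason(slot 3) = RD_PORT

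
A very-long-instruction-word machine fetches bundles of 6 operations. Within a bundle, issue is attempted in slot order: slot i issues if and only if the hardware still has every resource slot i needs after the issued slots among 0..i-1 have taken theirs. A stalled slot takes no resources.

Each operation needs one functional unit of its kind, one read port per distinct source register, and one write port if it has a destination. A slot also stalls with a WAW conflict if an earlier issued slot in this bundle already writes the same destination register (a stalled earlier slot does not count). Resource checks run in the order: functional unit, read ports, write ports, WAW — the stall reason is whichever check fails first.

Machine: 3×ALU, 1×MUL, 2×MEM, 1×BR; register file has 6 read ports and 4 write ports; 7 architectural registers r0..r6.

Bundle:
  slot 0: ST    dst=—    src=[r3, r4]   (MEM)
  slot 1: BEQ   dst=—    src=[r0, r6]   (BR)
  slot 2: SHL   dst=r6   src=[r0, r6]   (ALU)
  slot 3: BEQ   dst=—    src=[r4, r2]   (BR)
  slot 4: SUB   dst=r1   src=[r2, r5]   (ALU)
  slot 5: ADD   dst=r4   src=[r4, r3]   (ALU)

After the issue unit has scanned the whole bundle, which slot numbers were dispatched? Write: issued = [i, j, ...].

issued = [0, 1, 2]

slot 0 (MEM): ISSUE — free A3,Mu1,Ld1,B1 rp4 wp4
slot 1 (BR): ISSUE — free A3,Mu1,Ld1,B0 rp2 wp4
slot 2 (ALU): ISSUE — free A2,Mu1,Ld1,B0 rp0 wp3
slot 3 (BR): stall FU — free A2,Mu1,Ld1,B0 rp0 wp3
slot 4 (ALU): stall RD_PORT — free A2,Mu1,Ld1,B0 rp0 wp3
slot 5 (ALU): stall RD_PORT — free A2,Mu1,Ld1,B0 rp0 wp3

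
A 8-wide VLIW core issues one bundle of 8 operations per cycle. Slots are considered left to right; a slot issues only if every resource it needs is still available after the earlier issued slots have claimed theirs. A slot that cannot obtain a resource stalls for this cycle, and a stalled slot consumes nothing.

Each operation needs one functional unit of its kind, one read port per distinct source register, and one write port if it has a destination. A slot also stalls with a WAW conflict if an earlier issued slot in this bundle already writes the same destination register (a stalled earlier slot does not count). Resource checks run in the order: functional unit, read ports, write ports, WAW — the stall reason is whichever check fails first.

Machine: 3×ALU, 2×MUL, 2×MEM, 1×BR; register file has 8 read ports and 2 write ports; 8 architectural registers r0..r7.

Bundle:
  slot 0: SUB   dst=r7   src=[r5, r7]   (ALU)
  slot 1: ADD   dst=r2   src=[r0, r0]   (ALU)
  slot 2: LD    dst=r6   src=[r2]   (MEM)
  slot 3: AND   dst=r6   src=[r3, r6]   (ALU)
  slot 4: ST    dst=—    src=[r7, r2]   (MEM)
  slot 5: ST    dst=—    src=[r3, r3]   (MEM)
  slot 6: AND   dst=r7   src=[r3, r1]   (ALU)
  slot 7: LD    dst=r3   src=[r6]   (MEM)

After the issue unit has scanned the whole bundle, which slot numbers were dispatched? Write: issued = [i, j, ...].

[0] ALU needs rd=2 wr=1: ok; after: ALU=2 MUL=2 MEM=2 BR=1, R=6, W=1
[1] ALU needs rd=1 wr=1: ok; after: ALU=1 MUL=2 MEM=2 BR=1, R=5, W=0
[2] MEM needs rd=1 wr=1: WR_PORT; after: ALU=1 MUL=2 MEM=2 BR=1, R=5, W=0
[3] ALU needs rd=2 wr=1: WR_PORT; after: ALU=1 MUL=2 MEM=2 BR=1, R=5, W=0
[4] MEM needs rd=2 wr=0: ok; after: ALU=1 MUL=2 MEM=1 BR=1, R=3, W=0
[5] MEM needs rd=1 wr=0: ok; after: ALU=1 MUL=2 MEM=0 BR=1, R=2, W=0
[6] ALU needs rd=2 wr=1: WR_PORT; after: ALU=1 MUL=2 MEM=0 BR=1, R=2, W=0
[7] MEM needs rd=1 wr=1: FU; after: ALU=1 MUL=2 MEM=0 BR=1, R=2, W=0

issued = [0, 1, 4, 5]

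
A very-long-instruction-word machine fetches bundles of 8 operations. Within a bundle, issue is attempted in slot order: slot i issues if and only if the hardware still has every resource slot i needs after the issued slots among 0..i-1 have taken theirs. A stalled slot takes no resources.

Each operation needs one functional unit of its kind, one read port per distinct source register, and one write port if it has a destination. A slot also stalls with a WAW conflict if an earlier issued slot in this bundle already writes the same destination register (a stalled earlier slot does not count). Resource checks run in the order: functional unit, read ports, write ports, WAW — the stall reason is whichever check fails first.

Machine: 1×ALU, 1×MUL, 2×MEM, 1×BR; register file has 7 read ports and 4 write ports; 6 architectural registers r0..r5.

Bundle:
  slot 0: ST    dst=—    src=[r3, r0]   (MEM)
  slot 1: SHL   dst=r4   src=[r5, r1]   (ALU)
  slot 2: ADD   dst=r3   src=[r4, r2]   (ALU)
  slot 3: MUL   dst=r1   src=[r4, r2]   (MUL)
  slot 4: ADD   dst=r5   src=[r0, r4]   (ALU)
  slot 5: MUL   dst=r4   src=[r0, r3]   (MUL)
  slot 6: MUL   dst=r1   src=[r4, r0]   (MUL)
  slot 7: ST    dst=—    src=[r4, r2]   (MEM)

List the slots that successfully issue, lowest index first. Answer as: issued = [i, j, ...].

issued = [0, 1, 3]

  0. MEM ⇒ go  {1A/1Mu/1Ld/1B | 5r 4w}
  1. ALU→r4 ⇒ go  {0A/1Mu/1Ld/1B | 3r 3w}
  2. ALU→r3 ⇒ no(FU)  {0A/1Mu/1Ld/1B | 3r 3w}
  3. MUL→r1 ⇒ go  {0A/0Mu/1Ld/1B | 1r 2w}
  4. ALU→r5 ⇒ no(FU)  {0A/0Mu/1Ld/1B | 1r 2w}
  5. MUL→r4 ⇒ no(FU)  {0A/0Mu/1Ld/1B | 1r 2w}
  6. MUL→r1 ⇒ no(FU)  {0A/0Mu/1Ld/1B | 1r 2w}
  7. MEM ⇒ no(RD_PORT)  {0A/0Mu/1Ld/1B | 1r 2w}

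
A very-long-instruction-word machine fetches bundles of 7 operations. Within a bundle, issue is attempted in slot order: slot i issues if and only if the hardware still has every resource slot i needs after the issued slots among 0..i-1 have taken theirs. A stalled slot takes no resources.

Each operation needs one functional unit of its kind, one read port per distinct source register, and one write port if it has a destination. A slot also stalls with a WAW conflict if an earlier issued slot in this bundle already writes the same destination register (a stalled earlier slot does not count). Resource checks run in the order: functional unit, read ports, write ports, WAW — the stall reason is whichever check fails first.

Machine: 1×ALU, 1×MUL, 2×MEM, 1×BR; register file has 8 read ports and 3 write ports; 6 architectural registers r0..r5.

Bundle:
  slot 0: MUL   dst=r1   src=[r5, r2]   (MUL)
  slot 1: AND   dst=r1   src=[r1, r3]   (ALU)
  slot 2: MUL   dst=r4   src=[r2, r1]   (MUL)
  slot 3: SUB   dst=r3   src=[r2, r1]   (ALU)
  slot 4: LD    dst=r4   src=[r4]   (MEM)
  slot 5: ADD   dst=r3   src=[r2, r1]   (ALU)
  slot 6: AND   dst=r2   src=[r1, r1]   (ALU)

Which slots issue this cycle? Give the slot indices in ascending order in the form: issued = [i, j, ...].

issued = [0, 3, 4]

#0 MUL src=r5,r2 dispatched  <A:1 Mu:0 Ld:2 B:1 rd:6 wr:2>
#1 ALU src=r1,r3 held:WAW  <A:1 Mu:0 Ld:2 B:1 rd:6 wr:2>
#2 MUL src=r2,r1 held:FU  <A:1 Mu:0 Ld:2 B:1 rd:6 wr:2>
#3 ALU src=r2,r1 dispatched  <A:0 Mu:0 Ld:2 B:1 rd:4 wr:1>
#4 MEM src=r4 dispatched  <A:0 Mu:0 Ld:1 B:1 rd:3 wr:0>
#5 ALU src=r2,r1 held:FU  <A:0 Mu:0 Ld:1 B:1 rd:3 wr:0>
#6 ALU src=r1,r1 held:FU  <A:0 Mu:0 Ld:1 B:1 rd:3 wr:0>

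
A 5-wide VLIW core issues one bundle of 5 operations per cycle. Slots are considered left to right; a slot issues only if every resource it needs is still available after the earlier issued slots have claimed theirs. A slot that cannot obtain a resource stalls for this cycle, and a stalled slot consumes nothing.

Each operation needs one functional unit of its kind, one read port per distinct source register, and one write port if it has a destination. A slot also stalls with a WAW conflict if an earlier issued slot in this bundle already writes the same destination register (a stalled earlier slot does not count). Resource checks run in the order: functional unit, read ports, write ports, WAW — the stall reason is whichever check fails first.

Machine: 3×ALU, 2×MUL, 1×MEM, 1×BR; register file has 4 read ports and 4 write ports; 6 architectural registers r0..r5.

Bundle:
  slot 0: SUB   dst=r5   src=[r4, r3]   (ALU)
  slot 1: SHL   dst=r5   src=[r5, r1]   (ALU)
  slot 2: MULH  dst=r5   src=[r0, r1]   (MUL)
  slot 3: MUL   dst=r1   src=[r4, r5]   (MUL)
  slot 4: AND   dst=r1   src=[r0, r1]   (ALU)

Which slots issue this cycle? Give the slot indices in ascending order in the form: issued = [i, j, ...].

issued = [0, 3]

  0. ALU→r5 ⇒ go  {2A/2Mu/1Ld/1B | 2r 3w}
  1. ALU→r5 ⇒ no(WAW)  {2A/2Mu/1Ld/1B | 2r 3w}
  2. MUL→r5 ⇒ no(WAW)  {2A/2Mu/1Ld/1B | 2r 3w}
  3. MUL→r1 ⇒ go  {2A/1Mu/1Ld/1B | 0r 2w}
  4. ALU→r1 ⇒ no(RD_PORT)  {2A/1Mu/1Ld/1B | 0r 2w}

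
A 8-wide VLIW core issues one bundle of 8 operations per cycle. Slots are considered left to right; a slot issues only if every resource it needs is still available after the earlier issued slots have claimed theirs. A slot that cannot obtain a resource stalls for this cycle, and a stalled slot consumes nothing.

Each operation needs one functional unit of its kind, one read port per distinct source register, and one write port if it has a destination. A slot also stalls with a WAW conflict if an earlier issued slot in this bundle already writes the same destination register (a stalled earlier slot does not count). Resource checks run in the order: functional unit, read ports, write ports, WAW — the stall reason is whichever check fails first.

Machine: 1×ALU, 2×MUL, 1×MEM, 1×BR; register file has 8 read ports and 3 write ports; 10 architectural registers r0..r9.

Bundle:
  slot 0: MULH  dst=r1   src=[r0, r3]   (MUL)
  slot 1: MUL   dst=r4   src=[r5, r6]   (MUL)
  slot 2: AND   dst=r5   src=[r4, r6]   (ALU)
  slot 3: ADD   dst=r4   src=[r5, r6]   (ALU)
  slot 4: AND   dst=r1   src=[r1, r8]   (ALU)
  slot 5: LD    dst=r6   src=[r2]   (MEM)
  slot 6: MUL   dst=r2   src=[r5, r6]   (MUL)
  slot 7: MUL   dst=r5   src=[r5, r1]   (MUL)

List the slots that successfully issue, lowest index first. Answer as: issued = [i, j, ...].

#0 MUL src=r0,r3 dispatched  <A:1 Mu:1 Ld:1 B:1 rd:6 wr:2>
#1 MUL src=r5,r6 dispatched  <A:1 Mu:0 Ld:1 B:1 rd:4 wr:1>
#2 ALU src=r4,r6 dispatched  <A:0 Mu:0 Ld:1 B:1 rd:2 wr:0>
#3 ALU src=r5,r6 held:FU  <A:0 Mu:0 Ld:1 B:1 rd:2 wr:0>
#4 ALU src=r1,r8 held:FU  <A:0 Mu:0 Ld:1 B:1 rd:2 wr:0>
#5 MEM src=r2 held:WR_PORT  <A:0 Mu:0 Ld:1 B:1 rd:2 wr:0>
#6 MUL src=r5,r6 held:FU  <A:0 Mu:0 Ld:1 B:1 rd:2 wr:0>
#7 MUL src=r5,r1 held:FU  <A:0 Mu:0 Ld:1 B:1 rd:2 wr:0>

issued = [0, 1, 2]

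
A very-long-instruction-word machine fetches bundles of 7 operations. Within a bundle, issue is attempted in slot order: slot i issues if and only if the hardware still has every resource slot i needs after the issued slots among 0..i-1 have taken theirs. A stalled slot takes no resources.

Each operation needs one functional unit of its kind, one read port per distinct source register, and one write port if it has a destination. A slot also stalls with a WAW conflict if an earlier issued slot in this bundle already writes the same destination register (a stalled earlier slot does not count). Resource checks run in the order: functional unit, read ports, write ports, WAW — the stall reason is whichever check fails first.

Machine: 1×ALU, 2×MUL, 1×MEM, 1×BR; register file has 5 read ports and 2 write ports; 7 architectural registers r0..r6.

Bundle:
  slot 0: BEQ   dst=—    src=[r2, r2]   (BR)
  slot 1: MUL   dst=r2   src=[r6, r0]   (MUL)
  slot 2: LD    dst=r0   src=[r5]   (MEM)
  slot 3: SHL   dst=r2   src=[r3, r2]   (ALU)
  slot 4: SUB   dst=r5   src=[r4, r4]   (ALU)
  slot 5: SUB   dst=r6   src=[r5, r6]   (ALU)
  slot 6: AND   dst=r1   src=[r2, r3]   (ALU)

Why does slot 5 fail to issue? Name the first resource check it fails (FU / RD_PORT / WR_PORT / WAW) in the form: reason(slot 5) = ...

[0] BR needs rd=1 wr=0: ok; after: ALU=1 MUL=2 MEM=1 BR=0, R=4, W=2
[1] MUL needs rd=2 wr=1: ok; after: ALU=1 MUL=1 MEM=1 BR=0, R=2, W=1
[2] MEM needs rd=1 wr=1: ok; after: ALU=1 MUL=1 MEM=0 BR=0, R=1, W=0
[3] ALU needs rd=2 wr=1: RD_PORT; after: ALU=1 MUL=1 MEM=0 BR=0, R=1, W=0
[4] ALU needs rd=1 wr=1: WR_PORT; after: ALU=1 MUL=1 MEM=0 BR=0, R=1, W=0
[5] ALU needs rd=2 wr=1: RD_PORT; after: ALU=1 MUL=1 MEM=0 BR=0, R=1, W=0
[6] ALU needs rd=2 wr=1: RD_PORT; after: ALU=1 MUL=1 MEM=0 BR=0, R=1, W=0

reason(slot 5) = RD_PORT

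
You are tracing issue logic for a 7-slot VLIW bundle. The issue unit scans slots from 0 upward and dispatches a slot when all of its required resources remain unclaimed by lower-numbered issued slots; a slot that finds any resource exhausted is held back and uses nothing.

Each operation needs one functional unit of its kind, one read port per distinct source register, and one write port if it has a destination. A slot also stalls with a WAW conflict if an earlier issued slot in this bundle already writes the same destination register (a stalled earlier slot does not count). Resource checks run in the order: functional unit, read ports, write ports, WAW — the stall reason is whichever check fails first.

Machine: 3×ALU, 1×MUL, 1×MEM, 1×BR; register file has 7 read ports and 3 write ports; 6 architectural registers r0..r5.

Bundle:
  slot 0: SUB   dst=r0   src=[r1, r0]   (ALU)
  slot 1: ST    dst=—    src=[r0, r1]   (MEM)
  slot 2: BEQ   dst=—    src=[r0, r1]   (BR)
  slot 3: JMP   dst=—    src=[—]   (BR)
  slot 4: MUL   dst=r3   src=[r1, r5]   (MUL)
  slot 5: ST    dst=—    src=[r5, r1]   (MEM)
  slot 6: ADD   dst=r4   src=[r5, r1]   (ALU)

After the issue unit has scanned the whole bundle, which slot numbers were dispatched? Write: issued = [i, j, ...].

[0] ALU needs rd=2 wr=1: ok; after: ALU=2 MUL=1 MEM=1 BR=1, R=5, W=2
[1] MEM needs rd=2 wr=0: ok; after: ALU=2 MUL=1 MEM=0 BR=1, R=3, W=2
[2] BR needs rd=2 wr=0: ok; after: ALU=2 MUL=1 MEM=0 BR=0, R=1, W=2
[3] BR needs rd=0 wr=0: FU; after: ALU=2 MUL=1 MEM=0 BR=0, R=1, W=2
[4] MUL needs rd=2 wr=1: RD_PORT; after: ALU=2 MUL=1 MEM=0 BR=0, R=1, W=2
[5] MEM needs rd=2 wr=0: FU; after: ALU=2 MUL=1 MEM=0 BR=0, R=1, W=2
[6] ALU needs rd=2 wr=1: RD_PORT; after: ALU=2 MUL=1 MEM=0 BR=0, R=1, W=2

issued = [0, 1, 2]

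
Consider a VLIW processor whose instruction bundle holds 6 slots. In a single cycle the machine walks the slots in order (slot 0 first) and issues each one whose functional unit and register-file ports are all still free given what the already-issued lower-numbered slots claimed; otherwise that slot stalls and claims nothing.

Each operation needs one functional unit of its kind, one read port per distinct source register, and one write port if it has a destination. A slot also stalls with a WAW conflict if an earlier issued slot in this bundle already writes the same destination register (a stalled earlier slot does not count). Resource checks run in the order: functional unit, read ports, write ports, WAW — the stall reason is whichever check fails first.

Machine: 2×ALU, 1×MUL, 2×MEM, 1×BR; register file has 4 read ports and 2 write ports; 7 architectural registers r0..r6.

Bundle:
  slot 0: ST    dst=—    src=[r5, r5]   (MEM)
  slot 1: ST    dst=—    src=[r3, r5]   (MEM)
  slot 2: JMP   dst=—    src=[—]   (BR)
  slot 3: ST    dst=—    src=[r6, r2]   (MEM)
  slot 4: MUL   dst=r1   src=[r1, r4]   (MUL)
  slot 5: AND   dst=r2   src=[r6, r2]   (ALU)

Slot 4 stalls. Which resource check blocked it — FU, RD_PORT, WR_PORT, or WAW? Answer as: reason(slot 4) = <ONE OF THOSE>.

  0. MEM ⇒ go  {2A/1Mu/1Ld/1B | 3r 2w}
  1. MEM ⇒ go  {2A/1Mu/0Ld/1B | 1r 2w}
  2. BR ⇒ go  {2A/1Mu/0Ld/0B | 1r 2w}
  3. MEM ⇒ no(FU)  {2A/1Mu/0Ld/0B | 1r 2w}
  4. MUL→r1 ⇒ no(RD_PORT)  {2A/1Mu/0Ld/0B | 1r 2w}
  5. ALU→r2 ⇒ no(RD_PORT)  {2A/1Mu/0Ld/0B | 1r 2w}

reason(slot 4) = RD_PORT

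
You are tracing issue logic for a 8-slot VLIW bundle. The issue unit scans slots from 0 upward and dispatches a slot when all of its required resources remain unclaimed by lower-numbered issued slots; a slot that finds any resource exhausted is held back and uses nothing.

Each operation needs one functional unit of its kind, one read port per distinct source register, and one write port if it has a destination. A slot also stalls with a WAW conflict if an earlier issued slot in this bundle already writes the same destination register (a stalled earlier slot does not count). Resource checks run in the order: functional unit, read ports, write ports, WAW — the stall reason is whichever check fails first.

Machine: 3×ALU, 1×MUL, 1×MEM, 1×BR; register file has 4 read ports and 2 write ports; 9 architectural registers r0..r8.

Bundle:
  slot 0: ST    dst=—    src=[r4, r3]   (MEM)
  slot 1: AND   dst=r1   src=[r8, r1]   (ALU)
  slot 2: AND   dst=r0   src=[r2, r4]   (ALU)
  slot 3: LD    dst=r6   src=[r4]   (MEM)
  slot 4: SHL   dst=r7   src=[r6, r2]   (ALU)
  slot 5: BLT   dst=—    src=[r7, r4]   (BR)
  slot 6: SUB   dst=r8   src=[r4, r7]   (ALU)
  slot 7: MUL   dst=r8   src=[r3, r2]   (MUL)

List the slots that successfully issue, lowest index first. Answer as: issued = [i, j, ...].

issued = [0, 1]

slot 0 (MEM): ISSUE — free A3,Mu1,Ld0,B1 rp2 wp2
slot 1 (ALU): ISSUE — free A2,Mu1,Ld0,B1 rp0 wp1
slot 2 (ALU): stall RD_PORT — free A2,Mu1,Ld0,B1 rp0 wp1
slot 3 (MEM): stall FU — free A2,Mu1,Ld0,B1 rp0 wp1
slot 4 (ALU): stall RD_PORT — free A2,Mu1,Ld0,B1 rp0 wp1
slot 5 (BR): stall RD_PORT — free A2,Mu1,Ld0,B1 rp0 wp1
slot 6 (ALU): stall RD_PORT — free A2,Mu1,Ld0,B1 rp0 wp1
slot 7 (MUL): stall RD_PORT — free A2,Mu1,Ld0,B1 rp0 wp1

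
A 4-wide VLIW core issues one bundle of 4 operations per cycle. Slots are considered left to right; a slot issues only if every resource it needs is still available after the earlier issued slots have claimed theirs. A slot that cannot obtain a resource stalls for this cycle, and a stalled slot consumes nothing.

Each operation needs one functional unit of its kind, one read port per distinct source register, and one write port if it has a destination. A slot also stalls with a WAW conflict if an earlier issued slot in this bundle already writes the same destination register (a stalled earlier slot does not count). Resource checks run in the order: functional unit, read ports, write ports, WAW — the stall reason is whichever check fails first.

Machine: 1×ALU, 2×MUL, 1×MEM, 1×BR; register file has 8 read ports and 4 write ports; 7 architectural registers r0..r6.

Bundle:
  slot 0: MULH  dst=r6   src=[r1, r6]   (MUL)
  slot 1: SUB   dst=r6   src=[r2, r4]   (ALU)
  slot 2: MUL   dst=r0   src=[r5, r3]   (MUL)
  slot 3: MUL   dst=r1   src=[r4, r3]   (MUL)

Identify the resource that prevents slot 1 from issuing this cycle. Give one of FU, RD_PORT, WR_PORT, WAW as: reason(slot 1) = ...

reason(slot 1) = WAW

  0. MUL→r6 ⇒ go  {1A/1Mu/1Ld/1B | 6r 3w}
  1. ALU→r6 ⇒ no(WAW)  {1A/1Mu/1Ld/1B | 6r 3w}
  2. MUL→r0 ⇒ go  {1A/0Mu/1Ld/1B | 4r 2w}
  3. MUL→r1 ⇒ no(FU)  {1A/0Mu/1Ld/1B | 4r 2w}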